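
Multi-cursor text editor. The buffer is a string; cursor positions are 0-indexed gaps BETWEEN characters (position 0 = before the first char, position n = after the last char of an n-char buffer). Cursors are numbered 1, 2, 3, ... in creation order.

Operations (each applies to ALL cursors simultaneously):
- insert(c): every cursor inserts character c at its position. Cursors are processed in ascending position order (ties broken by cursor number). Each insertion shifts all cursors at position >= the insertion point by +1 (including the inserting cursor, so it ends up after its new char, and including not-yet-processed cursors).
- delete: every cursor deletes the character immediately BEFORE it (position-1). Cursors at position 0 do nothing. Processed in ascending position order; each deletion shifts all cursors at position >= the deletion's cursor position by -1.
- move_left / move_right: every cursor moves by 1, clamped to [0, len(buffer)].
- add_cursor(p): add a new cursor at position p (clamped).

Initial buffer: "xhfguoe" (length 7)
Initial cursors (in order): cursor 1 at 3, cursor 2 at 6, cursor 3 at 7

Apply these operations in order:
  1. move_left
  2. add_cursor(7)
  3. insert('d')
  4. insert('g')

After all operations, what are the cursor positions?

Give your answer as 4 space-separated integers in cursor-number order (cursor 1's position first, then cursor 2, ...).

After op 1 (move_left): buffer="xhfguoe" (len 7), cursors c1@2 c2@5 c3@6, authorship .......
After op 2 (add_cursor(7)): buffer="xhfguoe" (len 7), cursors c1@2 c2@5 c3@6 c4@7, authorship .......
After op 3 (insert('d')): buffer="xhdfgudoded" (len 11), cursors c1@3 c2@7 c3@9 c4@11, authorship ..1...2.3.4
After op 4 (insert('g')): buffer="xhdgfgudgodgedg" (len 15), cursors c1@4 c2@9 c3@12 c4@15, authorship ..11...22.33.44

Answer: 4 9 12 15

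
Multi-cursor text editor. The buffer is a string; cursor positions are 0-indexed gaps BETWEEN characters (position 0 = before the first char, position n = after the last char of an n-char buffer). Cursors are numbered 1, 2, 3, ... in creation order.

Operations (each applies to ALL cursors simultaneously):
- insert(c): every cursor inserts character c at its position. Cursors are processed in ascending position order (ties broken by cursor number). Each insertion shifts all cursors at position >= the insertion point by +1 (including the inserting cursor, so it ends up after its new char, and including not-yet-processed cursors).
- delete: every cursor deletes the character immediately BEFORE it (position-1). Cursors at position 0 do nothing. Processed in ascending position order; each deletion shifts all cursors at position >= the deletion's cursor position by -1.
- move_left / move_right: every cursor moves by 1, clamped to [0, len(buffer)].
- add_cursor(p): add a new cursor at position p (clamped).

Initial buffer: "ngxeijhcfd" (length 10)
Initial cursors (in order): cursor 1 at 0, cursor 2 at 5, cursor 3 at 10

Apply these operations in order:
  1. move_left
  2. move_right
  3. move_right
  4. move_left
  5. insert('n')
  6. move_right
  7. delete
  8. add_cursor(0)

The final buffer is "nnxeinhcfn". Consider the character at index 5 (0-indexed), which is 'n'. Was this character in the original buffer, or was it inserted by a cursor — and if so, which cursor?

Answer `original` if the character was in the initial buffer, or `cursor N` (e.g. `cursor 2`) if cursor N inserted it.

After op 1 (move_left): buffer="ngxeijhcfd" (len 10), cursors c1@0 c2@4 c3@9, authorship ..........
After op 2 (move_right): buffer="ngxeijhcfd" (len 10), cursors c1@1 c2@5 c3@10, authorship ..........
After op 3 (move_right): buffer="ngxeijhcfd" (len 10), cursors c1@2 c2@6 c3@10, authorship ..........
After op 4 (move_left): buffer="ngxeijhcfd" (len 10), cursors c1@1 c2@5 c3@9, authorship ..........
After op 5 (insert('n')): buffer="nngxeinjhcfnd" (len 13), cursors c1@2 c2@7 c3@12, authorship .1....2....3.
After op 6 (move_right): buffer="nngxeinjhcfnd" (len 13), cursors c1@3 c2@8 c3@13, authorship .1....2....3.
After op 7 (delete): buffer="nnxeinhcfn" (len 10), cursors c1@2 c2@6 c3@10, authorship .1...2...3
After op 8 (add_cursor(0)): buffer="nnxeinhcfn" (len 10), cursors c4@0 c1@2 c2@6 c3@10, authorship .1...2...3
Authorship (.=original, N=cursor N): . 1 . . . 2 . . . 3
Index 5: author = 2

Answer: cursor 2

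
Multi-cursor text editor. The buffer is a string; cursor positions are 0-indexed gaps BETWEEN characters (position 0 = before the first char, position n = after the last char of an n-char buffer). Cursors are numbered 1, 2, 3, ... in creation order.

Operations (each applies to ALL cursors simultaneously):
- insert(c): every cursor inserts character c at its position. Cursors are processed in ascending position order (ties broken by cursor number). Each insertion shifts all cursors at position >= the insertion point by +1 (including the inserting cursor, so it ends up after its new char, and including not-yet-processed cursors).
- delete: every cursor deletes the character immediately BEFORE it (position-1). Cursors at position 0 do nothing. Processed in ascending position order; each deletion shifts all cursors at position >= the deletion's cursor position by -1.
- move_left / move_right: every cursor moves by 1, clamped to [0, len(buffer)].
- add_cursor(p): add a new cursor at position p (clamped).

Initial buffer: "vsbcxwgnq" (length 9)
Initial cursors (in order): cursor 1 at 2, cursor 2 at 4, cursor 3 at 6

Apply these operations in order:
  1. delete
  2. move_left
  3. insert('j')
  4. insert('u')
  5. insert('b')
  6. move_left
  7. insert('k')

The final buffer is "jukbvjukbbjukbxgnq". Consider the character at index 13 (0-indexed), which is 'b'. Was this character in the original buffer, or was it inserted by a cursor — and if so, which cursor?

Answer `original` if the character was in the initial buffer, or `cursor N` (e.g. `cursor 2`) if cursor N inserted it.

After op 1 (delete): buffer="vbxgnq" (len 6), cursors c1@1 c2@2 c3@3, authorship ......
After op 2 (move_left): buffer="vbxgnq" (len 6), cursors c1@0 c2@1 c3@2, authorship ......
After op 3 (insert('j')): buffer="jvjbjxgnq" (len 9), cursors c1@1 c2@3 c3@5, authorship 1.2.3....
After op 4 (insert('u')): buffer="juvjubjuxgnq" (len 12), cursors c1@2 c2@5 c3@8, authorship 11.22.33....
After op 5 (insert('b')): buffer="jubvjubbjubxgnq" (len 15), cursors c1@3 c2@7 c3@11, authorship 111.222.333....
After op 6 (move_left): buffer="jubvjubbjubxgnq" (len 15), cursors c1@2 c2@6 c3@10, authorship 111.222.333....
After op 7 (insert('k')): buffer="jukbvjukbbjukbxgnq" (len 18), cursors c1@3 c2@8 c3@13, authorship 1111.2222.3333....
Authorship (.=original, N=cursor N): 1 1 1 1 . 2 2 2 2 . 3 3 3 3 . . . .
Index 13: author = 3

Answer: cursor 3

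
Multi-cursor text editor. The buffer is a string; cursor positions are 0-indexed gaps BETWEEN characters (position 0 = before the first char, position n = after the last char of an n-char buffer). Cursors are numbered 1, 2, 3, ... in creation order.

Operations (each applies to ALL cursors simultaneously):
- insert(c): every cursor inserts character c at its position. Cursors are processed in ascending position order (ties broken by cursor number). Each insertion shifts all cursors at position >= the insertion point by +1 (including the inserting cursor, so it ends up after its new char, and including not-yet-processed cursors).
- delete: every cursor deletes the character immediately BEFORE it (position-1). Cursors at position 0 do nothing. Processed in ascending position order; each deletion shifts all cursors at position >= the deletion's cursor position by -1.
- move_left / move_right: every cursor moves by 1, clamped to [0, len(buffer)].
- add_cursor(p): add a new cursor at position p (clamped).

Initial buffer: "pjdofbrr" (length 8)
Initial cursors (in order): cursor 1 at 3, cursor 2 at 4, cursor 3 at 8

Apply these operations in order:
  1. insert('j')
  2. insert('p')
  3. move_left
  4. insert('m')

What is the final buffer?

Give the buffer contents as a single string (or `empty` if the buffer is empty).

After op 1 (insert('j')): buffer="pjdjojfbrrj" (len 11), cursors c1@4 c2@6 c3@11, authorship ...1.2....3
After op 2 (insert('p')): buffer="pjdjpojpfbrrjp" (len 14), cursors c1@5 c2@8 c3@14, authorship ...11.22....33
After op 3 (move_left): buffer="pjdjpojpfbrrjp" (len 14), cursors c1@4 c2@7 c3@13, authorship ...11.22....33
After op 4 (insert('m')): buffer="pjdjmpojmpfbrrjmp" (len 17), cursors c1@5 c2@9 c3@16, authorship ...111.222....333

Answer: pjdjmpojmpfbrrjmp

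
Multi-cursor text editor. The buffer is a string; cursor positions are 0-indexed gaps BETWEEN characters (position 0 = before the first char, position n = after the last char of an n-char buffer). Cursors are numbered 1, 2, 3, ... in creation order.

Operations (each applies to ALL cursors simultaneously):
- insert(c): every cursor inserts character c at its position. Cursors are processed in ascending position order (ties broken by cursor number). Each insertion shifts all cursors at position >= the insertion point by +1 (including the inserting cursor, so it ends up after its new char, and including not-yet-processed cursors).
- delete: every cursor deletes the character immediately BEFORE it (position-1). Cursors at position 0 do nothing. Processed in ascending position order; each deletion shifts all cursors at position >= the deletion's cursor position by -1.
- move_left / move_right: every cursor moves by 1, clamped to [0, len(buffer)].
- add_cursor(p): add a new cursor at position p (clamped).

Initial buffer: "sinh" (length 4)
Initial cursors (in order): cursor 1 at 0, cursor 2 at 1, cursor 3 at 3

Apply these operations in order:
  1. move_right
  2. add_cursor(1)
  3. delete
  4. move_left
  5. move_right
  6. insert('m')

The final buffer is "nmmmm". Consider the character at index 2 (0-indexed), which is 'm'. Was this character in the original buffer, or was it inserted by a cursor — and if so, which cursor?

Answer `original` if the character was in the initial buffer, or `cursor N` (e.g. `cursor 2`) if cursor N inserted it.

After op 1 (move_right): buffer="sinh" (len 4), cursors c1@1 c2@2 c3@4, authorship ....
After op 2 (add_cursor(1)): buffer="sinh" (len 4), cursors c1@1 c4@1 c2@2 c3@4, authorship ....
After op 3 (delete): buffer="n" (len 1), cursors c1@0 c2@0 c4@0 c3@1, authorship .
After op 4 (move_left): buffer="n" (len 1), cursors c1@0 c2@0 c3@0 c4@0, authorship .
After op 5 (move_right): buffer="n" (len 1), cursors c1@1 c2@1 c3@1 c4@1, authorship .
After op 6 (insert('m')): buffer="nmmmm" (len 5), cursors c1@5 c2@5 c3@5 c4@5, authorship .1234
Authorship (.=original, N=cursor N): . 1 2 3 4
Index 2: author = 2

Answer: cursor 2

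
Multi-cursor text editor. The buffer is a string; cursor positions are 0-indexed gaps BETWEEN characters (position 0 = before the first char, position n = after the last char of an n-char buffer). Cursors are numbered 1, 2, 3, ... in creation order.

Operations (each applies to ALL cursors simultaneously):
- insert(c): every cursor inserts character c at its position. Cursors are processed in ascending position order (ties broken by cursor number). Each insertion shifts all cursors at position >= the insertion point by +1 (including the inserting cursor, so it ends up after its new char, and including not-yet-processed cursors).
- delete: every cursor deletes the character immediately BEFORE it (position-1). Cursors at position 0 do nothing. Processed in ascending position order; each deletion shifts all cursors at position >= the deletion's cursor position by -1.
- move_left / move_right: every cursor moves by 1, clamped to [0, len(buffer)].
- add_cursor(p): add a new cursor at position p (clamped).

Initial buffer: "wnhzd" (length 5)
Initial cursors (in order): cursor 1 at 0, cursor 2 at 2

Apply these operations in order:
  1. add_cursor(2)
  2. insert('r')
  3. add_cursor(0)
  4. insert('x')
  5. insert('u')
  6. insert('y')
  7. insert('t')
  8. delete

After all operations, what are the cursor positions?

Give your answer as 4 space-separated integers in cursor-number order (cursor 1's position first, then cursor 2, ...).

After op 1 (add_cursor(2)): buffer="wnhzd" (len 5), cursors c1@0 c2@2 c3@2, authorship .....
After op 2 (insert('r')): buffer="rwnrrhzd" (len 8), cursors c1@1 c2@5 c3@5, authorship 1..23...
After op 3 (add_cursor(0)): buffer="rwnrrhzd" (len 8), cursors c4@0 c1@1 c2@5 c3@5, authorship 1..23...
After op 4 (insert('x')): buffer="xrxwnrrxxhzd" (len 12), cursors c4@1 c1@3 c2@9 c3@9, authorship 411..2323...
After op 5 (insert('u')): buffer="xurxuwnrrxxuuhzd" (len 16), cursors c4@2 c1@5 c2@13 c3@13, authorship 44111..232323...
After op 6 (insert('y')): buffer="xuyrxuywnrrxxuuyyhzd" (len 20), cursors c4@3 c1@7 c2@17 c3@17, authorship 4441111..23232323...
After op 7 (insert('t')): buffer="xuytrxuytwnrrxxuuyytthzd" (len 24), cursors c4@4 c1@9 c2@21 c3@21, authorship 444411111..2323232323...
After op 8 (delete): buffer="xuyrxuywnrrxxuuyyhzd" (len 20), cursors c4@3 c1@7 c2@17 c3@17, authorship 4441111..23232323...

Answer: 7 17 17 3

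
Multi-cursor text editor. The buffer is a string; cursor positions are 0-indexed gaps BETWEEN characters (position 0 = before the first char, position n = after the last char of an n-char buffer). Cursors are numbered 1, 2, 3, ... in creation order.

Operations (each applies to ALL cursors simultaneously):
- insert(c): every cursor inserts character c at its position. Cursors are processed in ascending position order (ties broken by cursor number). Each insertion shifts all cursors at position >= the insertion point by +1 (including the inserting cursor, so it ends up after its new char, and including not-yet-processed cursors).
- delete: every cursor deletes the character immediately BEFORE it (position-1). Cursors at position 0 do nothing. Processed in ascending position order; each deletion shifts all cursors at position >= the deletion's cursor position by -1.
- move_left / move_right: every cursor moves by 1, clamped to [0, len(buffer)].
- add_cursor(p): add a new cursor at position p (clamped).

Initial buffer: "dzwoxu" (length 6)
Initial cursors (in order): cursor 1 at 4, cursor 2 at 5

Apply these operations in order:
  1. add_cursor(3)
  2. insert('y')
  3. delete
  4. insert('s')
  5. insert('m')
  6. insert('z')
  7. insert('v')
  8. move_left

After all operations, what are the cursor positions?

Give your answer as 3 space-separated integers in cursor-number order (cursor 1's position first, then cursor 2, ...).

After op 1 (add_cursor(3)): buffer="dzwoxu" (len 6), cursors c3@3 c1@4 c2@5, authorship ......
After op 2 (insert('y')): buffer="dzwyoyxyu" (len 9), cursors c3@4 c1@6 c2@8, authorship ...3.1.2.
After op 3 (delete): buffer="dzwoxu" (len 6), cursors c3@3 c1@4 c2@5, authorship ......
After op 4 (insert('s')): buffer="dzwsosxsu" (len 9), cursors c3@4 c1@6 c2@8, authorship ...3.1.2.
After op 5 (insert('m')): buffer="dzwsmosmxsmu" (len 12), cursors c3@5 c1@8 c2@11, authorship ...33.11.22.
After op 6 (insert('z')): buffer="dzwsmzosmzxsmzu" (len 15), cursors c3@6 c1@10 c2@14, authorship ...333.111.222.
After op 7 (insert('v')): buffer="dzwsmzvosmzvxsmzvu" (len 18), cursors c3@7 c1@12 c2@17, authorship ...3333.1111.2222.
After op 8 (move_left): buffer="dzwsmzvosmzvxsmzvu" (len 18), cursors c3@6 c1@11 c2@16, authorship ...3333.1111.2222.

Answer: 11 16 6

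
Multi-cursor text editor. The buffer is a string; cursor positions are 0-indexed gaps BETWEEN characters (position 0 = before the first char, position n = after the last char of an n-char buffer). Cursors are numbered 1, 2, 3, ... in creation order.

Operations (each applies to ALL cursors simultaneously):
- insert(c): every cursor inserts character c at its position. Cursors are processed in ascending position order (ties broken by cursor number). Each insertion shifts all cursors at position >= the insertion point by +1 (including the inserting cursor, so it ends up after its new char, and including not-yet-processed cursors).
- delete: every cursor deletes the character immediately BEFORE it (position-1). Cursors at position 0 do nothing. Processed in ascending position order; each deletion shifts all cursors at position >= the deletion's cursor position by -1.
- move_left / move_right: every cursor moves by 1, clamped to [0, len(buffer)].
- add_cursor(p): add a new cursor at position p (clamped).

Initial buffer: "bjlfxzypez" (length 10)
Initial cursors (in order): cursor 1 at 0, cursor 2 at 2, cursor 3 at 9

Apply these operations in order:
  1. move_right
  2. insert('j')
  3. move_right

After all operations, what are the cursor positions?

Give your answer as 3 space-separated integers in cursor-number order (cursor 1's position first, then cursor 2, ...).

Answer: 3 6 13

Derivation:
After op 1 (move_right): buffer="bjlfxzypez" (len 10), cursors c1@1 c2@3 c3@10, authorship ..........
After op 2 (insert('j')): buffer="bjjljfxzypezj" (len 13), cursors c1@2 c2@5 c3@13, authorship .1..2.......3
After op 3 (move_right): buffer="bjjljfxzypezj" (len 13), cursors c1@3 c2@6 c3@13, authorship .1..2.......3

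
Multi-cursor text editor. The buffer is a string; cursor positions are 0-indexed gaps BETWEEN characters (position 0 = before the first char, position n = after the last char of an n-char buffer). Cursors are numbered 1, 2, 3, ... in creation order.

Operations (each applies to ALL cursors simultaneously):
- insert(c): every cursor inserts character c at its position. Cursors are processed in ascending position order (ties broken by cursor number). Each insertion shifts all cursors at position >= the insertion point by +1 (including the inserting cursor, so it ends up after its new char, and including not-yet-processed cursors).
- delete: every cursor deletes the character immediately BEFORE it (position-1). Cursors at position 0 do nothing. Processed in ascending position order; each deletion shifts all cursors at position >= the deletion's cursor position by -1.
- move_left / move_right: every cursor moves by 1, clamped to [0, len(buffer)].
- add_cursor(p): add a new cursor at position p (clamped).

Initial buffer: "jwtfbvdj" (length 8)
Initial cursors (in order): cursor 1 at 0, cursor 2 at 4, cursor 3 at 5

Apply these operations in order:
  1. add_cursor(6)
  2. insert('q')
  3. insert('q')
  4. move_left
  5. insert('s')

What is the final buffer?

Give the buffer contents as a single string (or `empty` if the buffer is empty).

After op 1 (add_cursor(6)): buffer="jwtfbvdj" (len 8), cursors c1@0 c2@4 c3@5 c4@6, authorship ........
After op 2 (insert('q')): buffer="qjwtfqbqvqdj" (len 12), cursors c1@1 c2@6 c3@8 c4@10, authorship 1....2.3.4..
After op 3 (insert('q')): buffer="qqjwtfqqbqqvqqdj" (len 16), cursors c1@2 c2@8 c3@11 c4@14, authorship 11....22.33.44..
After op 4 (move_left): buffer="qqjwtfqqbqqvqqdj" (len 16), cursors c1@1 c2@7 c3@10 c4@13, authorship 11....22.33.44..
After op 5 (insert('s')): buffer="qsqjwtfqsqbqsqvqsqdj" (len 20), cursors c1@2 c2@9 c3@13 c4@17, authorship 111....222.333.444..

Answer: qsqjwtfqsqbqsqvqsqdj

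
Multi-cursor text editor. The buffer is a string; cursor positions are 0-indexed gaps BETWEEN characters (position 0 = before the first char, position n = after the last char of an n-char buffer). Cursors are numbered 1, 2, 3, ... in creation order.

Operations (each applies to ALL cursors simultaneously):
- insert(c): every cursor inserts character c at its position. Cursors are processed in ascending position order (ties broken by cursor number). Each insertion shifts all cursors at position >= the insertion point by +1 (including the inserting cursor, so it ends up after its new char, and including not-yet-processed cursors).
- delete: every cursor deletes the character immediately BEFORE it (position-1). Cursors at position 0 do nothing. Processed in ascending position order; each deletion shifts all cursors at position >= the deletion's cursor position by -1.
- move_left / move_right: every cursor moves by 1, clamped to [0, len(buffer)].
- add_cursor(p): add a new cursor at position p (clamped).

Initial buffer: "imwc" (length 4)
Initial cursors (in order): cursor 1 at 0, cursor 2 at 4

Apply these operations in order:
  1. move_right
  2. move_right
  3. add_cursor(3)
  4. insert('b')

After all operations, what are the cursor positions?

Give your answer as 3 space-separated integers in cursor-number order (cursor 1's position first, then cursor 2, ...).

After op 1 (move_right): buffer="imwc" (len 4), cursors c1@1 c2@4, authorship ....
After op 2 (move_right): buffer="imwc" (len 4), cursors c1@2 c2@4, authorship ....
After op 3 (add_cursor(3)): buffer="imwc" (len 4), cursors c1@2 c3@3 c2@4, authorship ....
After op 4 (insert('b')): buffer="imbwbcb" (len 7), cursors c1@3 c3@5 c2@7, authorship ..1.3.2

Answer: 3 7 5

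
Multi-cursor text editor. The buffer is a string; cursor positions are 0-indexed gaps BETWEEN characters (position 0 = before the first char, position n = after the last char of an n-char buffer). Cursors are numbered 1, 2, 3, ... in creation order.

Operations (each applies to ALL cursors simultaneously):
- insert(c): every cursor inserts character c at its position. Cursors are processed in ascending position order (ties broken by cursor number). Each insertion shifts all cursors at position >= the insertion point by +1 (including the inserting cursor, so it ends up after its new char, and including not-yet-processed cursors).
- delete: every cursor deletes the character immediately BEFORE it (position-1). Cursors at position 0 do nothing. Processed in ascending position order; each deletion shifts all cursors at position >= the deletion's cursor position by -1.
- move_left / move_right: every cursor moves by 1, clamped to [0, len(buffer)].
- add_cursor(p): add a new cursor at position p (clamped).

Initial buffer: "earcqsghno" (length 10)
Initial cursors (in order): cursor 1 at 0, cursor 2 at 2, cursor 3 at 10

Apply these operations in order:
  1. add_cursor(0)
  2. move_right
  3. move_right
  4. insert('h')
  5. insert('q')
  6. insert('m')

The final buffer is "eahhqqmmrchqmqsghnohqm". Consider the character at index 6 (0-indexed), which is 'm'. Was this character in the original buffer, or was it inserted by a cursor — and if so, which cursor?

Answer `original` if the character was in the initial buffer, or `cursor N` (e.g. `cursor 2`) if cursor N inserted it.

Answer: cursor 1

Derivation:
After op 1 (add_cursor(0)): buffer="earcqsghno" (len 10), cursors c1@0 c4@0 c2@2 c3@10, authorship ..........
After op 2 (move_right): buffer="earcqsghno" (len 10), cursors c1@1 c4@1 c2@3 c3@10, authorship ..........
After op 3 (move_right): buffer="earcqsghno" (len 10), cursors c1@2 c4@2 c2@4 c3@10, authorship ..........
After op 4 (insert('h')): buffer="eahhrchqsghnoh" (len 14), cursors c1@4 c4@4 c2@7 c3@14, authorship ..14..2......3
After op 5 (insert('q')): buffer="eahhqqrchqqsghnohq" (len 18), cursors c1@6 c4@6 c2@10 c3@18, authorship ..1414..22......33
After op 6 (insert('m')): buffer="eahhqqmmrchqmqsghnohqm" (len 22), cursors c1@8 c4@8 c2@13 c3@22, authorship ..141414..222......333
Authorship (.=original, N=cursor N): . . 1 4 1 4 1 4 . . 2 2 2 . . . . . . 3 3 3
Index 6: author = 1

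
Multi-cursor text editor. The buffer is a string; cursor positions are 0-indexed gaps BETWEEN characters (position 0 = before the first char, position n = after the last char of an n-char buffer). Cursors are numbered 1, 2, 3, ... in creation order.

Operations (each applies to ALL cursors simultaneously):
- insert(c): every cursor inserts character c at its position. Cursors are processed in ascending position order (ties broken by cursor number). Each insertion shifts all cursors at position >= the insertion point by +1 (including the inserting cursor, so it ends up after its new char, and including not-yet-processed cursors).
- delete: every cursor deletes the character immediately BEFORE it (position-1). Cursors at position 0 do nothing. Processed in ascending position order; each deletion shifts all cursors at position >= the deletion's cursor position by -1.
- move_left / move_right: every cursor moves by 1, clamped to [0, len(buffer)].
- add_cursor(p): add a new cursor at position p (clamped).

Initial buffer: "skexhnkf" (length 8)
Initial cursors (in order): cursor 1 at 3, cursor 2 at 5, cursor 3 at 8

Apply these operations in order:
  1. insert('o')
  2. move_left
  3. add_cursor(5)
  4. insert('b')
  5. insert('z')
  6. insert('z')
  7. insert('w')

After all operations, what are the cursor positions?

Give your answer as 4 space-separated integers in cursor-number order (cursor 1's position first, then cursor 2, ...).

After op 1 (insert('o')): buffer="skeoxhonkfo" (len 11), cursors c1@4 c2@7 c3@11, authorship ...1..2...3
After op 2 (move_left): buffer="skeoxhonkfo" (len 11), cursors c1@3 c2@6 c3@10, authorship ...1..2...3
After op 3 (add_cursor(5)): buffer="skeoxhonkfo" (len 11), cursors c1@3 c4@5 c2@6 c3@10, authorship ...1..2...3
After op 4 (insert('b')): buffer="skeboxbhbonkfbo" (len 15), cursors c1@4 c4@7 c2@9 c3@14, authorship ...11.4.22...33
After op 5 (insert('z')): buffer="skebzoxbzhbzonkfbzo" (len 19), cursors c1@5 c4@9 c2@12 c3@18, authorship ...111.44.222...333
After op 6 (insert('z')): buffer="skebzzoxbzzhbzzonkfbzzo" (len 23), cursors c1@6 c4@11 c2@15 c3@22, authorship ...1111.444.2222...3333
After op 7 (insert('w')): buffer="skebzzwoxbzzwhbzzwonkfbzzwo" (len 27), cursors c1@7 c4@13 c2@18 c3@26, authorship ...11111.4444.22222...33333

Answer: 7 18 26 13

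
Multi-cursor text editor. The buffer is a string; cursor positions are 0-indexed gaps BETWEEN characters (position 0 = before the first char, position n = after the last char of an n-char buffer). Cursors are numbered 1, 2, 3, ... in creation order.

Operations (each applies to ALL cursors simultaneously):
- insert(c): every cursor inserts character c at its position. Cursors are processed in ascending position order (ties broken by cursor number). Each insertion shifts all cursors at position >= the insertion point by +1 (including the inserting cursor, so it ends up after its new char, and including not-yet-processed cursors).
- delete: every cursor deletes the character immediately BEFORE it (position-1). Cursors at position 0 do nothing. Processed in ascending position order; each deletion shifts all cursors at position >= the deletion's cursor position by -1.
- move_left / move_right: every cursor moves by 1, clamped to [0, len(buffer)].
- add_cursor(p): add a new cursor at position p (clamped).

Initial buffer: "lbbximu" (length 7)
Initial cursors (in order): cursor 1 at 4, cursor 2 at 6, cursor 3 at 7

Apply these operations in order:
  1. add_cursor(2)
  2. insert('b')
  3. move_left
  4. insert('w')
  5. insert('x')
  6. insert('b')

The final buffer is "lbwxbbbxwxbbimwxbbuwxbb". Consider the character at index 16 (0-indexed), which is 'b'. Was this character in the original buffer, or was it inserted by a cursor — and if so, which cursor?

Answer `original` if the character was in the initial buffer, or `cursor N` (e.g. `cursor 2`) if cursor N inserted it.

Answer: cursor 2

Derivation:
After op 1 (add_cursor(2)): buffer="lbbximu" (len 7), cursors c4@2 c1@4 c2@6 c3@7, authorship .......
After op 2 (insert('b')): buffer="lbbbxbimbub" (len 11), cursors c4@3 c1@6 c2@9 c3@11, authorship ..4..1..2.3
After op 3 (move_left): buffer="lbbbxbimbub" (len 11), cursors c4@2 c1@5 c2@8 c3@10, authorship ..4..1..2.3
After op 4 (insert('w')): buffer="lbwbbxwbimwbuwb" (len 15), cursors c4@3 c1@7 c2@11 c3@14, authorship ..44..11..22.33
After op 5 (insert('x')): buffer="lbwxbbxwxbimwxbuwxb" (len 19), cursors c4@4 c1@9 c2@14 c3@18, authorship ..444..111..222.333
After op 6 (insert('b')): buffer="lbwxbbbxwxbbimwxbbuwxbb" (len 23), cursors c4@5 c1@11 c2@17 c3@22, authorship ..4444..1111..2222.3333
Authorship (.=original, N=cursor N): . . 4 4 4 4 . . 1 1 1 1 . . 2 2 2 2 . 3 3 3 3
Index 16: author = 2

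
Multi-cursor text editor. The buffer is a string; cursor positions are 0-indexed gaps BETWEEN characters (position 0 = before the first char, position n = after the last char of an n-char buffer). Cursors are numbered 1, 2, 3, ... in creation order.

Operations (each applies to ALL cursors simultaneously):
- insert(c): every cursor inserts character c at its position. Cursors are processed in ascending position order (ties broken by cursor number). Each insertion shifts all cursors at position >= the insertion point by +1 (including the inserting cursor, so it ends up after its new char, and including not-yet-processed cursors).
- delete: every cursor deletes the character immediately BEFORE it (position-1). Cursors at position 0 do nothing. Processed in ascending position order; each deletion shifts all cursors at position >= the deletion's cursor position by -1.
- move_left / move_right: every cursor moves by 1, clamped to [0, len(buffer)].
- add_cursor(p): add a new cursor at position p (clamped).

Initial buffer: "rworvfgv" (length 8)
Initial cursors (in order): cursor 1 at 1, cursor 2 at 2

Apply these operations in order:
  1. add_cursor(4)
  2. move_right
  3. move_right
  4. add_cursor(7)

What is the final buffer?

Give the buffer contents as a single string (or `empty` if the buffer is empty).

Answer: rworvfgv

Derivation:
After op 1 (add_cursor(4)): buffer="rworvfgv" (len 8), cursors c1@1 c2@2 c3@4, authorship ........
After op 2 (move_right): buffer="rworvfgv" (len 8), cursors c1@2 c2@3 c3@5, authorship ........
After op 3 (move_right): buffer="rworvfgv" (len 8), cursors c1@3 c2@4 c3@6, authorship ........
After op 4 (add_cursor(7)): buffer="rworvfgv" (len 8), cursors c1@3 c2@4 c3@6 c4@7, authorship ........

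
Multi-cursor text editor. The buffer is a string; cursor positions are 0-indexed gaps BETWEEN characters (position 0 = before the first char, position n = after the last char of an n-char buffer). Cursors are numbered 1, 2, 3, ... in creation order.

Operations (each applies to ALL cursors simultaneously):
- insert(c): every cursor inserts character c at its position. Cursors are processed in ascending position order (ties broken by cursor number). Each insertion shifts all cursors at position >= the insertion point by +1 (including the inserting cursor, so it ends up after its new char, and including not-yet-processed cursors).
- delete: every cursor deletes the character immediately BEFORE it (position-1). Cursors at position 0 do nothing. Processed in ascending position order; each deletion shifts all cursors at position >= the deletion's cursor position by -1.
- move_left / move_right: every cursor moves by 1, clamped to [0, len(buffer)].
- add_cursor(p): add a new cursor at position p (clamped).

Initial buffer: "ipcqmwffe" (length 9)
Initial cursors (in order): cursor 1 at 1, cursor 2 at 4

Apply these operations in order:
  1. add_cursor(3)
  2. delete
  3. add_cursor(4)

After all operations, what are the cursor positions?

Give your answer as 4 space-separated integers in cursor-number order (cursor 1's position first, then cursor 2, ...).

Answer: 0 1 1 4

Derivation:
After op 1 (add_cursor(3)): buffer="ipcqmwffe" (len 9), cursors c1@1 c3@3 c2@4, authorship .........
After op 2 (delete): buffer="pmwffe" (len 6), cursors c1@0 c2@1 c3@1, authorship ......
After op 3 (add_cursor(4)): buffer="pmwffe" (len 6), cursors c1@0 c2@1 c3@1 c4@4, authorship ......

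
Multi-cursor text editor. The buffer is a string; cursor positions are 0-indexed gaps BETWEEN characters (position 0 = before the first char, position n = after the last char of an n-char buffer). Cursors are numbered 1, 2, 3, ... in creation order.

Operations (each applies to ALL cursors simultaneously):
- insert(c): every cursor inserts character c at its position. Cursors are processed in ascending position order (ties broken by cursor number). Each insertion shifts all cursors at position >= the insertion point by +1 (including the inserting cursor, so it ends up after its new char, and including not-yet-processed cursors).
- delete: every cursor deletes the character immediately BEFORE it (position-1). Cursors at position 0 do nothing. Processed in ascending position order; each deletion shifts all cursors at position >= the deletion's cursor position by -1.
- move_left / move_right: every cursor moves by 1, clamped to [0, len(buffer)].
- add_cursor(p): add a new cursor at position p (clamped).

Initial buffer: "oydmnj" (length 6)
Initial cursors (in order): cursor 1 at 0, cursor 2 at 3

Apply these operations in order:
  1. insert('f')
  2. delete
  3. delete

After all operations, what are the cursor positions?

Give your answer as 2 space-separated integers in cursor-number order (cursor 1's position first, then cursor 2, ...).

After op 1 (insert('f')): buffer="foydfmnj" (len 8), cursors c1@1 c2@5, authorship 1...2...
After op 2 (delete): buffer="oydmnj" (len 6), cursors c1@0 c2@3, authorship ......
After op 3 (delete): buffer="oymnj" (len 5), cursors c1@0 c2@2, authorship .....

Answer: 0 2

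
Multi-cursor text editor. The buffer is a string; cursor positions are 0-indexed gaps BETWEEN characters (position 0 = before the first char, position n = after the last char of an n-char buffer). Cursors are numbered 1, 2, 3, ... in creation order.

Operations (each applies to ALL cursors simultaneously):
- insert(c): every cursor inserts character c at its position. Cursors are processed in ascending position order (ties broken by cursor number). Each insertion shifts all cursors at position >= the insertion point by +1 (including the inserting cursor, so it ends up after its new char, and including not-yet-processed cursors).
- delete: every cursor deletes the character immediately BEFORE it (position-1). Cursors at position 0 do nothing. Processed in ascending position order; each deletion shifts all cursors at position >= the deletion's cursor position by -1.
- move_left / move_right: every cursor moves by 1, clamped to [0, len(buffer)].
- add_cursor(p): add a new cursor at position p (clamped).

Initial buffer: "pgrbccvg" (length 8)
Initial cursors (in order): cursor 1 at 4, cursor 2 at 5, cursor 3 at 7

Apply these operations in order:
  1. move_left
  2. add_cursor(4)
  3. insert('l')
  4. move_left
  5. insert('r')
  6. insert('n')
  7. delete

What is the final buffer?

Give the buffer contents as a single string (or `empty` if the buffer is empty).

Answer: pgrrlblrrlccrlvg

Derivation:
After op 1 (move_left): buffer="pgrbccvg" (len 8), cursors c1@3 c2@4 c3@6, authorship ........
After op 2 (add_cursor(4)): buffer="pgrbccvg" (len 8), cursors c1@3 c2@4 c4@4 c3@6, authorship ........
After op 3 (insert('l')): buffer="pgrlbllcclvg" (len 12), cursors c1@4 c2@7 c4@7 c3@10, authorship ...1.24..3..
After op 4 (move_left): buffer="pgrlbllcclvg" (len 12), cursors c1@3 c2@6 c4@6 c3@9, authorship ...1.24..3..
After op 5 (insert('r')): buffer="pgrrlblrrlccrlvg" (len 16), cursors c1@4 c2@9 c4@9 c3@13, authorship ...11.2244..33..
After op 6 (insert('n')): buffer="pgrrnlblrrnnlccrnlvg" (len 20), cursors c1@5 c2@12 c4@12 c3@17, authorship ...111.224244..333..
After op 7 (delete): buffer="pgrrlblrrlccrlvg" (len 16), cursors c1@4 c2@9 c4@9 c3@13, authorship ...11.2244..33..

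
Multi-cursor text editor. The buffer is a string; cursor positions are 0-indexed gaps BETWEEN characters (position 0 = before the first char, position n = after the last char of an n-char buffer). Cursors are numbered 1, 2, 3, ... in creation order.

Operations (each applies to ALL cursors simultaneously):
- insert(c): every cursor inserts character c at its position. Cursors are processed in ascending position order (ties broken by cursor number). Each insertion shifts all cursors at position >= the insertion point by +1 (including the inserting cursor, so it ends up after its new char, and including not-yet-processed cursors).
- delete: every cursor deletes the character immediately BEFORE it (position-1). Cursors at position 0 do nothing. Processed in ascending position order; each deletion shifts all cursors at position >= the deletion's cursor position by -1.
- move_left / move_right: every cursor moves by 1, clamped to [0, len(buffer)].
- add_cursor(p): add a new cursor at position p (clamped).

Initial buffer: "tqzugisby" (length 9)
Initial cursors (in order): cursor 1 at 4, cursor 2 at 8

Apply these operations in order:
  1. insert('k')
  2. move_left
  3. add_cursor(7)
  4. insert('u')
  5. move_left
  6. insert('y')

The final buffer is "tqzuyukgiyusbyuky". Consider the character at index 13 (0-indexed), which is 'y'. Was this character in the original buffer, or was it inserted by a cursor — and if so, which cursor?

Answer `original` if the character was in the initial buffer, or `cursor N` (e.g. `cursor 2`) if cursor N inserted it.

Answer: cursor 2

Derivation:
After op 1 (insert('k')): buffer="tqzukgisbky" (len 11), cursors c1@5 c2@10, authorship ....1....2.
After op 2 (move_left): buffer="tqzukgisbky" (len 11), cursors c1@4 c2@9, authorship ....1....2.
After op 3 (add_cursor(7)): buffer="tqzukgisbky" (len 11), cursors c1@4 c3@7 c2@9, authorship ....1....2.
After op 4 (insert('u')): buffer="tqzuukgiusbuky" (len 14), cursors c1@5 c3@9 c2@12, authorship ....11..3..22.
After op 5 (move_left): buffer="tqzuukgiusbuky" (len 14), cursors c1@4 c3@8 c2@11, authorship ....11..3..22.
After op 6 (insert('y')): buffer="tqzuyukgiyusbyuky" (len 17), cursors c1@5 c3@10 c2@14, authorship ....111..33..222.
Authorship (.=original, N=cursor N): . . . . 1 1 1 . . 3 3 . . 2 2 2 .
Index 13: author = 2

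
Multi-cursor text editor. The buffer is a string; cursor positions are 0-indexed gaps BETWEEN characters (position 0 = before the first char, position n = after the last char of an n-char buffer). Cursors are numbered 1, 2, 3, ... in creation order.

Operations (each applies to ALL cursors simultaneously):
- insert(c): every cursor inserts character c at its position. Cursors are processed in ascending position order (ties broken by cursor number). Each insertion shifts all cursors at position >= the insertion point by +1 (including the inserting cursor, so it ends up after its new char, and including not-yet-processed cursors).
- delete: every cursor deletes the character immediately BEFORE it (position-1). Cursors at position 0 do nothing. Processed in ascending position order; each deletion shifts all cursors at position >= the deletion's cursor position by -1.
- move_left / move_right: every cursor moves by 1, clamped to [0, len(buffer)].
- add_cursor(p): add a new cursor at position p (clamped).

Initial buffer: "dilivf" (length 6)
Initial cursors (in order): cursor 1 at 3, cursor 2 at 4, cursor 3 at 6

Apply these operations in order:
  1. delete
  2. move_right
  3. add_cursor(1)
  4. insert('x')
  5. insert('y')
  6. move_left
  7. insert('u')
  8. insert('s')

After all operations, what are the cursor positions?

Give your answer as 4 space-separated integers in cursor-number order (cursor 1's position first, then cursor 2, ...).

Answer: 18 18 18 4

Derivation:
After op 1 (delete): buffer="div" (len 3), cursors c1@2 c2@2 c3@3, authorship ...
After op 2 (move_right): buffer="div" (len 3), cursors c1@3 c2@3 c3@3, authorship ...
After op 3 (add_cursor(1)): buffer="div" (len 3), cursors c4@1 c1@3 c2@3 c3@3, authorship ...
After op 4 (insert('x')): buffer="dxivxxx" (len 7), cursors c4@2 c1@7 c2@7 c3@7, authorship .4..123
After op 5 (insert('y')): buffer="dxyivxxxyyy" (len 11), cursors c4@3 c1@11 c2@11 c3@11, authorship .44..123123
After op 6 (move_left): buffer="dxyivxxxyyy" (len 11), cursors c4@2 c1@10 c2@10 c3@10, authorship .44..123123
After op 7 (insert('u')): buffer="dxuyivxxxyyuuuy" (len 15), cursors c4@3 c1@14 c2@14 c3@14, authorship .444..123121233
After op 8 (insert('s')): buffer="dxusyivxxxyyuuusssy" (len 19), cursors c4@4 c1@18 c2@18 c3@18, authorship .4444..123121231233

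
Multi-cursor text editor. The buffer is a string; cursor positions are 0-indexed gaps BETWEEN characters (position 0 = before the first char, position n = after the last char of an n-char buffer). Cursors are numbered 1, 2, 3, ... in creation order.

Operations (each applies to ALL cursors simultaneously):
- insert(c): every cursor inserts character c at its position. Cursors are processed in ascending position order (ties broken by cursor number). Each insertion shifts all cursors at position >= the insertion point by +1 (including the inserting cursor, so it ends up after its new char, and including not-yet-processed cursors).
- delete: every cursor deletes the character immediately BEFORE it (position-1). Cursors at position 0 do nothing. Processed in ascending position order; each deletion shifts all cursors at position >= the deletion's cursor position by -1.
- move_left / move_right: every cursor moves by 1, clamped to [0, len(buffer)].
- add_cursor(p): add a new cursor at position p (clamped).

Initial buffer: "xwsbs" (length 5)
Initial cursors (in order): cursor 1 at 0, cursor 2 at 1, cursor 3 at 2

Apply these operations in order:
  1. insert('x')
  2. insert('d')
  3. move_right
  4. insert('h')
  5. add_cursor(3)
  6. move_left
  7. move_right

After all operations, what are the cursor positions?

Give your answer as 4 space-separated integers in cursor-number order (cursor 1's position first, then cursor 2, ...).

Answer: 4 8 12 3

Derivation:
After op 1 (insert('x')): buffer="xxxwxsbs" (len 8), cursors c1@1 c2@3 c3@5, authorship 1.2.3...
After op 2 (insert('d')): buffer="xdxxdwxdsbs" (len 11), cursors c1@2 c2@5 c3@8, authorship 11.22.33...
After op 3 (move_right): buffer="xdxxdwxdsbs" (len 11), cursors c1@3 c2@6 c3@9, authorship 11.22.33...
After op 4 (insert('h')): buffer="xdxhxdwhxdshbs" (len 14), cursors c1@4 c2@8 c3@12, authorship 11.122.233.3..
After op 5 (add_cursor(3)): buffer="xdxhxdwhxdshbs" (len 14), cursors c4@3 c1@4 c2@8 c3@12, authorship 11.122.233.3..
After op 6 (move_left): buffer="xdxhxdwhxdshbs" (len 14), cursors c4@2 c1@3 c2@7 c3@11, authorship 11.122.233.3..
After op 7 (move_right): buffer="xdxhxdwhxdshbs" (len 14), cursors c4@3 c1@4 c2@8 c3@12, authorship 11.122.233.3..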